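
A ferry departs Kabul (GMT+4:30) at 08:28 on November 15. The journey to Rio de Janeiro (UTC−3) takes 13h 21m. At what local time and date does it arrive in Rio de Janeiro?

14:19 on November 15

Convert departure to UTC: 08:28 − 4:30 = 03:58 UTC on Nov 15.
Add 13 hours 21 minutes travel time → 17:19 UTC.
Rio de Janeiro is UTC−3:00, so local arrival = 17:19 − 3:00 = 14:19 on Nov 15.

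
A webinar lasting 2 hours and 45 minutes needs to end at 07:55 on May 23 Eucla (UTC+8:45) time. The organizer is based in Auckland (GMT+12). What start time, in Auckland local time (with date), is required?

08:25 on May 23

Target end time in UTC: 07:55 − 8:45 = 23:10 on May 22.
Subtract 2 hours and 45 minutes → start 20:25 UTC on May 22.
Auckland is UTC+12:00: 20:25 + 12:00 = 08:25 on May 23.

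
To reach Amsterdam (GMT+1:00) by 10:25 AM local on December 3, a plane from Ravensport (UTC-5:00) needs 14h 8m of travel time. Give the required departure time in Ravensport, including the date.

Target arrival in UTC: 10:25 AM − 1:00 = 9:25 AM on Dec 3.
Subtract 14 hours and 8 minutes → departure 7:17 PM UTC on Dec 2.
Ravensport is UTC−5:00: 7:17 PM − 5:00 = 2:17 PM on Dec 2.

2:17 PM on Dec 2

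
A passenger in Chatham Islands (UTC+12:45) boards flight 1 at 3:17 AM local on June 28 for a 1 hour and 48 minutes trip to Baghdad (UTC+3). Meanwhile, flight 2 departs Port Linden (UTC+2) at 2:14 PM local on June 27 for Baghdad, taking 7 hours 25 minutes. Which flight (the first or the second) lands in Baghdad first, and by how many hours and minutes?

Flight 1 in UTC: 3:17 AM − 12:45 = 2:32 PM on Jun 27.
+1 hour and 48 minutes → arrive 4:20 PM UTC on Jun 27.
Flight 2 in UTC: 2:14 PM − 2:00 = 12:14 PM on Jun 27.
+7 hours 25 minutes → arrive 7:39 PM UTC on Jun 27.
Flight 1 lands earlier by 3 hours 19 minutes.

the first, by 3 hours 19 minutes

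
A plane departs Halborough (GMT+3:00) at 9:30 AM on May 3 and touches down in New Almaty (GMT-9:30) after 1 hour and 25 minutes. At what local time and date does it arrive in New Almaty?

10:25 PM on May 2

Convert departure to UTC: 9:30 AM − 3:00 = 6:30 AM UTC on May 3.
Add 1 hour 25 minutes travel time → 7:55 AM UTC.
New Almaty is UTC−9:30, so local arrival = 7:55 AM − 9:30 = 10:25 PM on May 2.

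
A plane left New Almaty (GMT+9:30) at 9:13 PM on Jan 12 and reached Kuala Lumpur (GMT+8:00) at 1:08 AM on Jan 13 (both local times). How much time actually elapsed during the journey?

Departure in UTC: 9:13 PM − 9:30 = 11:43 AM on Jan 12.
Arrival in UTC: 1:08 AM − 8:00 = 5:08 PM on Jan 12.
Elapsed = 5:08 PM − 11:43 AM = 5 hours 25 minutes.

5 hours 25 minutes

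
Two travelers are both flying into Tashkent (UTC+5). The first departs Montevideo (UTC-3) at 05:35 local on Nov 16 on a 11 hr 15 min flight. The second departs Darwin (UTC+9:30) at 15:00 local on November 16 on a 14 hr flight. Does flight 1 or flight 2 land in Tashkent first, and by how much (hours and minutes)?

the second, by 20 minutes

Flight 1 in UTC: 05:35 + 3:00 = 08:35 on Nov 16.
+11 hours and 15 minutes → arrive 19:50 UTC on Nov 16.
Flight 2 in UTC: 15:00 − 9:30 = 05:30 on Nov 16.
+14 hours → arrive 19:30 UTC on Nov 16.
Flight 2 lands earlier by 20 minutes.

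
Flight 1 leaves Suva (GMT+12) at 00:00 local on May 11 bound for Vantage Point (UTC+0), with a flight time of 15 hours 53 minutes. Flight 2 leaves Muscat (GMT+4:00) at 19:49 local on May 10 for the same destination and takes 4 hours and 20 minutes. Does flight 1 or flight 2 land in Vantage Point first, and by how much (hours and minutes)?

the second, by 7 hours 44 minutes

Flight 1 in UTC: 00:00 − 12:00 = 12:00 on May 10.
+15 hours 53 minutes → arrive 03:53 UTC on May 11.
Flight 2 in UTC: 19:49 − 4:00 = 15:49 on May 10.
+4 hours 20 minutes → arrive 20:09 UTC on May 10.
Flight 2 lands earlier by 7 hours 44 minutes.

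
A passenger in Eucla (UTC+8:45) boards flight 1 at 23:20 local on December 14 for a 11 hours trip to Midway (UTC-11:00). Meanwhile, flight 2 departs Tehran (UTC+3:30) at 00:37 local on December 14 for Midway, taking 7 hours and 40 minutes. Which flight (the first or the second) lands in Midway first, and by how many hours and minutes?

Flight 1 in UTC: 23:20 − 8:45 = 14:35 on Dec 14.
+11 hours → arrive 01:35 UTC on Dec 15.
Flight 2 in UTC: 00:37 − 3:30 = 21:07 on Dec 13.
+7 hours and 40 minutes → arrive 04:47 UTC on Dec 14.
Flight 2 lands earlier by 20 hours 48 minutes.

the second, by 20 hours 48 minutes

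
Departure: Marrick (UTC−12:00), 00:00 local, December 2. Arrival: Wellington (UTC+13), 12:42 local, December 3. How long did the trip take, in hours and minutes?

11 hours 42 minutes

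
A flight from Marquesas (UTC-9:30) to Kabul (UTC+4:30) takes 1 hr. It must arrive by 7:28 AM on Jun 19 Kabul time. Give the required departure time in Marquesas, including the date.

Target arrival in UTC: 7:28 AM − 4:30 = 2:58 AM on Jun 19.
Subtract 1 hour → departure 1:58 AM UTC on Jun 19.
Marquesas is UTC−9:30: 1:58 AM − 9:30 = 4:28 PM on Jun 18.

4:28 PM on Jun 18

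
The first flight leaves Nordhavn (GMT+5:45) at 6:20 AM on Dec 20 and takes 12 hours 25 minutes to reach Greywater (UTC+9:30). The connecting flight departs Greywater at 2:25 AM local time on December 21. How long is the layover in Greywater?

3 hours 55 minutes

Convert departure to UTC: 6:20 AM − 5:45 = 12:35 AM UTC on Dec 20.
Add 12 hours 25 minutes flight time → 1:00 PM UTC.
Greywater is UTC+9:30, so local arrival = 1:00 PM + 9:30 = 10:30 PM on Dec 20.
Layover = 2:25 AM − 10:30 PM (+1 day) = 3 hours 55 minutes.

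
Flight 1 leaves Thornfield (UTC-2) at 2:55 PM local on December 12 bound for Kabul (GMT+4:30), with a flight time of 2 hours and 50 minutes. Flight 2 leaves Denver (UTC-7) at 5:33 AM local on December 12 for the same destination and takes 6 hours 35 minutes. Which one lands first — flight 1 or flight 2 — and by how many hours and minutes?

the second, by 37 minutes

Flight 1 in UTC: 2:55 PM + 2:00 = 4:55 PM on Dec 12.
+2 hours and 50 minutes → arrive 7:45 PM UTC on Dec 12.
Flight 2 in UTC: 5:33 AM + 7:00 = 12:33 PM on Dec 12.
+6 hours and 35 minutes → arrive 7:08 PM UTC on Dec 12.
Flight 2 lands earlier by 37 minutes.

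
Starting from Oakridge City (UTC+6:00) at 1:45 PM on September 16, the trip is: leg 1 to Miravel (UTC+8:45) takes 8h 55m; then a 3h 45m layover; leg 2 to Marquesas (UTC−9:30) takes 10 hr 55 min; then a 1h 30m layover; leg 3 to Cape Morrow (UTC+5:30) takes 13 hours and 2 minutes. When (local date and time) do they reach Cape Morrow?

Convert departure to UTC: 1:45 PM − 6:00 = 7:45 AM UTC on Sep 16.
Add 8 hours and 55 minutes leg 1 → 4:40 PM UTC.
Add 3 hours and 45 minutes layover in Miravel → 8:25 PM UTC.
Add 10 hours 55 minutes leg 2 → 7:20 AM UTC (Sep 17).
Add 1 hour 30 minutes layover in Marquesas → 8:50 AM UTC.
Add 13 hours and 2 minutes leg 3 → 9:52 PM UTC.
Cape Morrow is UTC+5:30, so local arrival = 9:52 PM + 5:30 = 3:22 AM on Sep 18.

3:22 AM on September 18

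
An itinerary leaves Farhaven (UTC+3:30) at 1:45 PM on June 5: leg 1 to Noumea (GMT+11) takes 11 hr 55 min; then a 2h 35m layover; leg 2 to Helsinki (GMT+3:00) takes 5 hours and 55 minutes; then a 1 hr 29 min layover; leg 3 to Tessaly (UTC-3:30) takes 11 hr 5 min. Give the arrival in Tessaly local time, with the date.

3:44 PM on June 6

Convert departure to UTC: 1:45 PM − 3:30 = 10:15 AM UTC on Jun 5.
Add 11 hours and 55 minutes leg 1 → 10:10 PM UTC.
Add 2 hours 35 minutes layover in Noumea → 12:45 AM UTC (Jun 6).
Add 5 hours and 55 minutes leg 2 → 6:40 AM UTC.
Add 1 hour and 29 minutes layover in Helsinki → 8:09 AM UTC.
Add 11 hours and 5 minutes leg 3 → 7:14 PM UTC.
Tessaly is UTC−3:30, so local arrival = 7:14 PM − 3:30 = 3:44 PM on Jun 6.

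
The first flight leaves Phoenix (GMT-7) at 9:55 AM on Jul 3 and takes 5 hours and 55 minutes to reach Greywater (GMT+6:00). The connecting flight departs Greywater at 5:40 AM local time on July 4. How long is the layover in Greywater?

Convert departure to UTC: 9:55 AM + 7:00 = 4:55 PM UTC on Jul 3.
Add 5 hours 55 minutes flight time → 10:50 PM UTC.
Greywater is UTC+6:00, so local arrival = 10:50 PM + 6:00 = 4:50 AM on Jul 4.
Layover = 5:40 AM − 4:50 AM = 50 minutes.

50 minutes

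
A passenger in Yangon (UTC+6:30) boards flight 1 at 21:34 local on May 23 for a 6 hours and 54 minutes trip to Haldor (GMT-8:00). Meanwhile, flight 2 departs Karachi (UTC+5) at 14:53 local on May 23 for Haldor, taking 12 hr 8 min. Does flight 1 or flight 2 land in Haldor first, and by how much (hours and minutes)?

Flight 1 in UTC: 21:34 − 6:30 = 15:04 on May 23.
+6 hours and 54 minutes → arrive 21:58 UTC on May 23.
Flight 2 in UTC: 14:53 − 5:00 = 09:53 on May 23.
+12 hours 8 minutes → arrive 22:01 UTC on May 23.
Flight 1 lands earlier by 3 minutes.

the first, by 3 minutes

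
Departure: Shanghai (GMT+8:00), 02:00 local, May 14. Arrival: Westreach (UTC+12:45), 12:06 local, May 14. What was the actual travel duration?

Departure in UTC: 02:00 − 8:00 = 18:00 on May 13.
Arrival in UTC: 12:06 − 12:45 = 23:21 on May 13.
Elapsed = 23:21 − 18:00 = 5 hours 21 minutes.

5 hours 21 minutes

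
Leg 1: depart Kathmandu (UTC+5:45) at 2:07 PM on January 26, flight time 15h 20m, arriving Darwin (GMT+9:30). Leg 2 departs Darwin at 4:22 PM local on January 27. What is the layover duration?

Convert departure to UTC: 2:07 PM − 5:45 = 8:22 AM UTC on Jan 26.
Add 15 hours 20 minutes flight time → 11:42 PM UTC.
Darwin is UTC+9:30, so local arrival = 11:42 PM + 9:30 = 9:12 AM on Jan 27.
Layover = 4:22 PM − 9:12 AM = 7 hours 10 minutes.

7 hours 10 minutes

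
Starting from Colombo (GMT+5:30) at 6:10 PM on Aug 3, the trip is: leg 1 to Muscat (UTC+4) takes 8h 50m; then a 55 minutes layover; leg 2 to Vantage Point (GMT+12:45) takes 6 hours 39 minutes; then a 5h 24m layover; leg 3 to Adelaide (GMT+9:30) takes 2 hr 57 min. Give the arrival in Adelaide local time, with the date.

10:55 PM on Aug 4

Convert departure to UTC: 6:10 PM − 5:30 = 12:40 PM UTC on Aug 3.
Add 8 hours 50 minutes leg 1 → 9:30 PM UTC.
Add 55 minutes layover in Muscat → 10:25 PM UTC.
Add 6 hours and 39 minutes leg 2 → 5:04 AM UTC (Aug 4).
Add 5 hours 24 minutes layover in Vantage Point → 10:28 AM UTC.
Add 2 hours and 57 minutes leg 3 → 1:25 PM UTC.
Adelaide is UTC+9:30, so local arrival = 1:25 PM + 9:30 = 10:55 PM on Aug 4.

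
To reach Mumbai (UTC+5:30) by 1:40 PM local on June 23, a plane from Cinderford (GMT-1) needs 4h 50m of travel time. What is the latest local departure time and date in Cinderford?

Target arrival in UTC: 1:40 PM − 5:30 = 8:10 AM on Jun 23.
Subtract 4 hours 50 minutes → departure 3:20 AM UTC on Jun 23.
Cinderford is UTC−1:00: 3:20 AM − 1:00 = 2:20 AM on Jun 23.

2:20 AM on Jun 23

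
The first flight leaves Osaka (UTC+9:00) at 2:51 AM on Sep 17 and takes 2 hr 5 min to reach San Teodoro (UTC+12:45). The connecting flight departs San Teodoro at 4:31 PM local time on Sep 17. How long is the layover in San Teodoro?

7 hours 50 minutes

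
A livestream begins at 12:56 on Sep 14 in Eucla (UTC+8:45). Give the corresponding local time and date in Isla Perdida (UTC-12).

Isla Perdida is 20:45 behind Eucla.
Shift by the zone difference: 12:56 − 20:45 = 16:11 on Sep 13 in Isla Perdida.

16:11 on September 13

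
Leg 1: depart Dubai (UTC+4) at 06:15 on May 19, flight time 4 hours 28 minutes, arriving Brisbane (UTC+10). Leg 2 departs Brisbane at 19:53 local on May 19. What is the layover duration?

3 hours 10 minutes

Convert departure to UTC: 06:15 − 4:00 = 02:15 UTC on May 19.
Add 4 hours and 28 minutes flight time → 06:43 UTC.
Brisbane is UTC+10:00, so local arrival = 06:43 + 10:00 = 16:43 on May 19.
Layover = 19:53 − 16:43 = 3 hours 10 minutes.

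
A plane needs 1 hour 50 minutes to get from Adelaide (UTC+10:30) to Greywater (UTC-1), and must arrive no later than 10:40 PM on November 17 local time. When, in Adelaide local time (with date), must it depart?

8:20 AM on November 18

Target arrival in UTC: 10:40 PM + 1:00 = 11:40 PM on Nov 17.
Subtract 1 hour and 50 minutes → departure 9:50 PM UTC on Nov 17.
Adelaide is UTC+10:30: 9:50 PM + 10:30 = 8:20 AM on Nov 18.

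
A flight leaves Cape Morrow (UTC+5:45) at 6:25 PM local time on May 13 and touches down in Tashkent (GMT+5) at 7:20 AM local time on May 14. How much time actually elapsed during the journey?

13 hours 40 minutes

Tashkent is 0:45 behind Cape Morrow.
Clock-face elapsed time (ignoring zones) is 12 hours 55 minutes.
Actual elapsed = 12 hours 55 minutes + 0:45 = 13 hours 40 minutes.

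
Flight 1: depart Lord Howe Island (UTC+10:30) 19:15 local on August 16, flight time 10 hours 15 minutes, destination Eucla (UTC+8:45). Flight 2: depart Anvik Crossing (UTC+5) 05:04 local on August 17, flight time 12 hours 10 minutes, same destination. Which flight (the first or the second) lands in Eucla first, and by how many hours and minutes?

the first, by 17 hours 14 minutes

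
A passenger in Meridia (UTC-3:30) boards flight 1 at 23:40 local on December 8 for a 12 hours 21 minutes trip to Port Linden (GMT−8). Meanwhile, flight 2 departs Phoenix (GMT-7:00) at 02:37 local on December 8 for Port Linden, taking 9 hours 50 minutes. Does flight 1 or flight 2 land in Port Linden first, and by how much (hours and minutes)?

the second, by 20 hours 4 minutes

Flight 1 in UTC: 23:40 + 3:30 = 03:10 on Dec 9.
+12 hours and 21 minutes → arrive 15:31 UTC on Dec 9.
Flight 2 in UTC: 02:37 + 7:00 = 09:37 on Dec 8.
+9 hours 50 minutes → arrive 19:27 UTC on Dec 8.
Flight 2 lands earlier by 20 hours 4 minutes.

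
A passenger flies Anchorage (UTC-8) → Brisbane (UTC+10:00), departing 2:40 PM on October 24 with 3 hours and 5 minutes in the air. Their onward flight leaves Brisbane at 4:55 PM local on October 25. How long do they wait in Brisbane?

Convert departure to UTC: 2:40 PM + 8:00 = 10:40 PM UTC on Oct 24.
Add 3 hours and 5 minutes flight time → 1:45 AM UTC (Oct 25).
Brisbane is UTC+10:00, so local arrival = 1:45 AM + 10:00 = 11:45 AM on Oct 25.
Layover = 4:55 PM − 11:45 AM = 5 hours 10 minutes.

5 hours 10 minutes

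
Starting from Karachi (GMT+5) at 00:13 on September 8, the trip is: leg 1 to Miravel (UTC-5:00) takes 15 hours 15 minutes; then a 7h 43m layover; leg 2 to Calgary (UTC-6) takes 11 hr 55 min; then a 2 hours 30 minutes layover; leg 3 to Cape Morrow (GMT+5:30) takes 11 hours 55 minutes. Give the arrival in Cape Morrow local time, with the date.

02:01 on September 10

Convert departure to UTC: 00:13 − 5:00 = 19:13 UTC on Sep 7.
Add 15 hours 15 minutes leg 1 → 10:28 UTC (Sep 8).
Add 7 hours and 43 minutes layover in Miravel → 18:11 UTC.
Add 11 hours 55 minutes leg 2 → 06:06 UTC (Sep 9).
Add 2 hours 30 minutes layover in Calgary → 08:36 UTC.
Add 11 hours 55 minutes leg 3 → 20:31 UTC.
Cape Morrow is UTC+5:30, so local arrival = 20:31 + 5:30 = 02:01 on Sep 10.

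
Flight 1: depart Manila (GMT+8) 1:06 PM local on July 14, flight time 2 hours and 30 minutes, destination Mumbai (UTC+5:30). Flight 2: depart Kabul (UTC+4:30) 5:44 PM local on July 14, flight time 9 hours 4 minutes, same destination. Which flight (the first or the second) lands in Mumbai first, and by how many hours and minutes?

Flight 1 in UTC: 1:06 PM − 8:00 = 5:06 AM on Jul 14.
+2 hours and 30 minutes → arrive 7:36 AM UTC on Jul 14.
Flight 2 in UTC: 5:44 PM − 4:30 = 1:14 PM on Jul 14.
+9 hours 4 minutes → arrive 10:18 PM UTC on Jul 14.
Flight 1 lands earlier by 14 hours 42 minutes.

the first, by 14 hours 42 minutes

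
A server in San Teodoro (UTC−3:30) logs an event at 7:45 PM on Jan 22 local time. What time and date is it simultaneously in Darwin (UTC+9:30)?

8:45 AM on Jan 23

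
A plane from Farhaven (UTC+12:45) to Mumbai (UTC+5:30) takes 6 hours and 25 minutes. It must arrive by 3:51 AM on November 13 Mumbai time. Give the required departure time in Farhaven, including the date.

Target arrival in UTC: 3:51 AM − 5:30 = 10:21 PM on Nov 12.
Subtract 6 hours and 25 minutes → departure 3:56 PM UTC on Nov 12.
Farhaven is UTC+12:45: 3:56 PM + 12:45 = 4:41 AM on Nov 13.

4:41 AM on November 13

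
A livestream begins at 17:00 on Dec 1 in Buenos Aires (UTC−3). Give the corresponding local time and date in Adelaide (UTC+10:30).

In UTC: 17:00 + 3:00 = 20:00 on Dec 1.
Adelaide is UTC+10:30: 20:00 + 10:30 = 06:30 on Dec 2.

06:30 on December 2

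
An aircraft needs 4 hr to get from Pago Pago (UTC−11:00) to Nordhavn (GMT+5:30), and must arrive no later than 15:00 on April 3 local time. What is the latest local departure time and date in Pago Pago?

18:30 on April 2

Target arrival in UTC: 15:00 − 5:30 = 09:30 on Apr 3.
Subtract 4 hours → departure 05:30 UTC on Apr 3.
Pago Pago is UTC−11:00: 05:30 − 11:00 = 18:30 on Apr 2.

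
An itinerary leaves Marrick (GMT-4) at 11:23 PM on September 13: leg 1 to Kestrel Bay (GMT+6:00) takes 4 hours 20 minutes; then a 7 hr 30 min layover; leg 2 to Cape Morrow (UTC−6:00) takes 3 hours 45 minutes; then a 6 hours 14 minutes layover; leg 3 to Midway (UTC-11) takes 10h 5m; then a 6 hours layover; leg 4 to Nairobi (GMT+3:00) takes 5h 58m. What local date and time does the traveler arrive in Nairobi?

Convert departure to UTC: 11:23 PM + 4:00 = 3:23 AM UTC on Sep 14.
Add 4 hours and 20 minutes leg 1 → 7:43 AM UTC.
Add 7 hours 30 minutes layover in Kestrel Bay → 3:13 PM UTC.
Add 3 hours and 45 minutes leg 2 → 6:58 PM UTC.
Add 6 hours and 14 minutes layover in Cape Morrow → 1:12 AM UTC (Sep 15).
Add 10 hours 5 minutes leg 3 → 11:17 AM UTC.
Add 6 hours layover in Midway → 5:17 PM UTC.
Add 5 hours and 58 minutes leg 4 → 11:15 PM UTC.
Nairobi is UTC+3:00, so local arrival = 11:15 PM + 3:00 = 2:15 AM on Sep 16.

2:15 AM on September 16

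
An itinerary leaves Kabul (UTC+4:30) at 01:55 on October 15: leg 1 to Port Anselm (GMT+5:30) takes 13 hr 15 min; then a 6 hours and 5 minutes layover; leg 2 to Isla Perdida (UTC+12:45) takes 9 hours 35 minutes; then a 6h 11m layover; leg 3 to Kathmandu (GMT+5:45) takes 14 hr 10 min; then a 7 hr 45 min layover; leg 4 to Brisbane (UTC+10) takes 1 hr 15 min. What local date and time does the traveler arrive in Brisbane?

17:41 on October 17

Convert departure to UTC: 01:55 − 4:30 = 21:25 UTC on Oct 14.
Add 13 hours 15 minutes leg 1 → 10:40 UTC (Oct 15).
Add 6 hours 5 minutes layover in Port Anselm → 16:45 UTC.
Add 9 hours and 35 minutes leg 2 → 02:20 UTC (Oct 16).
Add 6 hours and 11 minutes layover in Isla Perdida → 08:31 UTC.
Add 14 hours and 10 minutes leg 3 → 22:41 UTC.
Add 7 hours 45 minutes layover in Kathmandu → 06:26 UTC (Oct 17).
Add 1 hour and 15 minutes leg 4 → 07:41 UTC.
Brisbane is UTC+10:00, so local arrival = 07:41 + 10:00 = 17:41 on Oct 17.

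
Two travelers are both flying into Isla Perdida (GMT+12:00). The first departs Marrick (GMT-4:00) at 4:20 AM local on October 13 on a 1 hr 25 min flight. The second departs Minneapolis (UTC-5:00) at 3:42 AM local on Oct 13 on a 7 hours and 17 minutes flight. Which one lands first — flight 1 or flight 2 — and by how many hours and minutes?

Flight 1 in UTC: 4:20 AM + 4:00 = 8:20 AM on Oct 13.
+1 hour and 25 minutes → arrive 9:45 AM UTC on Oct 13.
Flight 2 in UTC: 3:42 AM + 5:00 = 8:42 AM on Oct 13.
+7 hours 17 minutes → arrive 3:59 PM UTC on Oct 13.
Flight 1 lands earlier by 6 hours 14 minutes.

the first, by 6 hours 14 minutes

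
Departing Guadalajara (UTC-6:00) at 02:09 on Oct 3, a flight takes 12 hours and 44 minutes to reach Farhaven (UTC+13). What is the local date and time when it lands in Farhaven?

09:53 on October 4

Convert departure to UTC: 02:09 + 6:00 = 08:09 UTC on Oct 3.
Add 12 hours 44 minutes travel time → 20:53 UTC.
Farhaven is UTC+13:00, so local arrival = 20:53 + 13:00 = 09:53 on Oct 4.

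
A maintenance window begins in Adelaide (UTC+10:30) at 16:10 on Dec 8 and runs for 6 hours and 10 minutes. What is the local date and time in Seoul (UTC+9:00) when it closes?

20:50 on Dec 8

Convert start to UTC: 16:10 − 10:30 = 05:40 UTC on Dec 8.
Add 6 hours and 10 minutes duration → 11:50 UTC.
Seoul is UTC+9:00, so local end time = 11:50 + 9:00 = 20:50 on Dec 8.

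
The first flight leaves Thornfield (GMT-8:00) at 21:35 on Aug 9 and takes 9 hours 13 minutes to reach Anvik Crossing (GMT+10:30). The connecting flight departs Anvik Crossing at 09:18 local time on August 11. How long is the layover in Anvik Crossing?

8 hours

Convert departure to UTC: 21:35 + 8:00 = 05:35 UTC on Aug 10.
Add 9 hours and 13 minutes flight time → 14:48 UTC.
Anvik Crossing is UTC+10:30, so local arrival = 14:48 + 10:30 = 01:18 on Aug 11.
Layover = 09:18 − 01:18 = 8 hours.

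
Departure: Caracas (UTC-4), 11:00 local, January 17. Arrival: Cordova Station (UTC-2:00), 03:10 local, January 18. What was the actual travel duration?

14 hours 10 minutes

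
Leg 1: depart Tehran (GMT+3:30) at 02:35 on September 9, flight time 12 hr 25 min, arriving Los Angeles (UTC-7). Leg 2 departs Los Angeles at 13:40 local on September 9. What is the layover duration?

9 hours 10 minutes

Convert departure to UTC: 02:35 − 3:30 = 23:05 UTC on Sep 8.
Add 12 hours and 25 minutes flight time → 11:30 UTC (Sep 9).
Los Angeles is UTC−7:00, so local arrival = 11:30 − 7:00 = 04:30 on Sep 9.
Layover = 13:40 − 04:30 = 9 hours 10 minutes.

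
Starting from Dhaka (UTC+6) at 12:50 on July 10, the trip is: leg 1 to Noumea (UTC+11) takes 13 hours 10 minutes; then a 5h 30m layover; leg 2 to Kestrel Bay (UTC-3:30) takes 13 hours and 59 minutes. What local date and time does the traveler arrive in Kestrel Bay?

Convert departure to UTC: 12:50 − 6:00 = 06:50 UTC on Jul 10.
Add 13 hours 10 minutes leg 1 → 20:00 UTC.
Add 5 hours and 30 minutes layover in Noumea → 01:30 UTC (Jul 11).
Add 13 hours and 59 minutes leg 2 → 15:29 UTC.
Kestrel Bay is UTC−3:30, so local arrival = 15:29 − 3:30 = 11:59 on Jul 11.

11:59 on Jul 11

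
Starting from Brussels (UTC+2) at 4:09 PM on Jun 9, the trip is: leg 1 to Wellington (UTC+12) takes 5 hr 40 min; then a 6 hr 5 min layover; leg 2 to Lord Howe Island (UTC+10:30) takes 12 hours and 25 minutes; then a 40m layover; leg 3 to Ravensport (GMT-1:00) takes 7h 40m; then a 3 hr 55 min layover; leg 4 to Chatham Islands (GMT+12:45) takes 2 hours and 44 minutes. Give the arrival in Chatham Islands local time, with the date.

Convert departure to UTC: 4:09 PM − 2:00 = 2:09 PM UTC on Jun 9.
Add 5 hours 40 minutes leg 1 → 7:49 PM UTC.
Add 6 hours and 5 minutes layover in Wellington → 1:54 AM UTC (Jun 10).
Add 12 hours 25 minutes leg 2 → 2:19 PM UTC.
Add 40 minutes layover in Lord Howe Island → 2:59 PM UTC.
Add 7 hours and 40 minutes leg 3 → 10:39 PM UTC.
Add 3 hours 55 minutes layover in Ravensport → 2:34 AM UTC (Jun 11).
Add 2 hours and 44 minutes leg 4 → 5:18 AM UTC.
Chatham Islands is UTC+12:45, so local arrival = 5:18 AM + 12:45 = 6:03 PM on Jun 11.

6:03 PM on June 11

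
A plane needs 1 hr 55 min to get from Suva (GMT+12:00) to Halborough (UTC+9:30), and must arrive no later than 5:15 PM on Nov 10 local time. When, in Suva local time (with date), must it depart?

Target arrival in UTC: 5:15 PM − 9:30 = 7:45 AM on Nov 10.
Subtract 1 hour 55 minutes → departure 5:50 AM UTC on Nov 10.
Suva is UTC+12:00: 5:50 AM + 12:00 = 5:50 PM on Nov 10.

5:50 PM on November 10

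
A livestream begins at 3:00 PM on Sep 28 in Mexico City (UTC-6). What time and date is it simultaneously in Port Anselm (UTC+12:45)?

Port Anselm is 18:45 ahead of Mexico City.
Shift by the zone difference: 3:00 PM + 18:45 = 9:45 AM on Sep 29 in Port Anselm.

9:45 AM on Sep 29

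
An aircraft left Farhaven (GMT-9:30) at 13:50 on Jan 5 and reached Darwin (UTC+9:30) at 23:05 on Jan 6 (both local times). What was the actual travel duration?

14 hours 15 minutes

Departure in UTC: 13:50 + 9:30 = 23:20 on Jan 5.
Arrival in UTC: 23:05 − 9:30 = 13:35 on Jan 6.
Elapsed = 13:35 − 23:20 (+1 day) = 14 hours 15 minutes.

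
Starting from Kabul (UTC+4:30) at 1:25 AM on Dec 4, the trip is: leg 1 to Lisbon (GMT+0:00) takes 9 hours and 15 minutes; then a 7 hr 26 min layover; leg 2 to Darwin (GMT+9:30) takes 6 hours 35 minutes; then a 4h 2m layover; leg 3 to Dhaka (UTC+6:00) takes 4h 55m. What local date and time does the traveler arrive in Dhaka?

Convert departure to UTC: 1:25 AM − 4:30 = 8:55 PM UTC on Dec 3.
Add 9 hours and 15 minutes leg 1 → 6:10 AM UTC (Dec 4).
Add 7 hours 26 minutes layover in Lisbon → 1:36 PM UTC.
Add 6 hours 35 minutes leg 2 → 8:11 PM UTC.
Add 4 hours and 2 minutes layover in Darwin → 12:13 AM UTC (Dec 5).
Add 4 hours and 55 minutes leg 3 → 5:08 AM UTC.
Dhaka is UTC+6:00, so local arrival = 5:08 AM + 6:00 = 11:08 AM on Dec 5.

11:08 AM on December 5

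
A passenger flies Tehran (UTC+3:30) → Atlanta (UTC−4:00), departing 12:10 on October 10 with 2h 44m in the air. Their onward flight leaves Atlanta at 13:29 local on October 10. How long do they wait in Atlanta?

Convert departure to UTC: 12:10 − 3:30 = 08:40 UTC on Oct 10.
Add 2 hours and 44 minutes flight time → 11:24 UTC.
Atlanta is UTC−4:00, so local arrival = 11:24 − 4:00 = 07:24 on Oct 10.
Layover = 13:29 − 07:24 = 6 hours 5 minutes.

6 hours 5 minutes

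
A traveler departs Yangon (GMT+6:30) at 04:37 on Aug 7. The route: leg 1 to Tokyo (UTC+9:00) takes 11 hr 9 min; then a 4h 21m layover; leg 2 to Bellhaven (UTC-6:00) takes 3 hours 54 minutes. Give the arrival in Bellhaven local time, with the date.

11:31 on August 7

Convert departure to UTC: 04:37 − 6:30 = 22:07 UTC on Aug 6.
Add 11 hours 9 minutes leg 1 → 09:16 UTC (Aug 7).
Add 4 hours 21 minutes layover in Tokyo → 13:37 UTC.
Add 3 hours 54 minutes leg 2 → 17:31 UTC.
Bellhaven is UTC−6:00, so local arrival = 17:31 − 6:00 = 11:31 on Aug 7.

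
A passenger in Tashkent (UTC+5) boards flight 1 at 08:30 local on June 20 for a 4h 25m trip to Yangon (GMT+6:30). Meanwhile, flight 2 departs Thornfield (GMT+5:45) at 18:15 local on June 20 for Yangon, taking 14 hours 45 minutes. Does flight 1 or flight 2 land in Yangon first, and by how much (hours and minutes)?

the first, by 19 hours 20 minutes

Flight 1 in UTC: 08:30 − 5:00 = 03:30 on Jun 20.
+4 hours 25 minutes → arrive 07:55 UTC on Jun 20.
Flight 2 in UTC: 18:15 − 5:45 = 12:30 on Jun 20.
+14 hours and 45 minutes → arrive 03:15 UTC on Jun 21.
Flight 1 lands earlier by 19 hours 20 minutes.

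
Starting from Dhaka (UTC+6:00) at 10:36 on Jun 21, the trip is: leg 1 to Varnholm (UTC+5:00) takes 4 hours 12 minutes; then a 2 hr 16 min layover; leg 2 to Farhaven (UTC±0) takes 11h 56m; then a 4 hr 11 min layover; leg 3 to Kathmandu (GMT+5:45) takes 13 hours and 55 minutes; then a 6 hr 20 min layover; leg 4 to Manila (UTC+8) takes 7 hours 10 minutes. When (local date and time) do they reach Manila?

14:36 on June 23

Convert departure to UTC: 10:36 − 6:00 = 04:36 UTC on Jun 21.
Add 4 hours and 12 minutes leg 1 → 08:48 UTC.
Add 2 hours 16 minutes layover in Varnholm → 11:04 UTC.
Add 11 hours and 56 minutes leg 2 → 23:00 UTC.
Add 4 hours and 11 minutes layover in Farhaven → 03:11 UTC (Jun 22).
Add 13 hours 55 minutes leg 3 → 17:06 UTC.
Add 6 hours 20 minutes layover in Kathmandu → 23:26 UTC.
Add 7 hours and 10 minutes leg 4 → 06:36 UTC (Jun 23).
Manila is UTC+8:00, so local arrival = 06:36 + 8:00 = 14:36 on Jun 23.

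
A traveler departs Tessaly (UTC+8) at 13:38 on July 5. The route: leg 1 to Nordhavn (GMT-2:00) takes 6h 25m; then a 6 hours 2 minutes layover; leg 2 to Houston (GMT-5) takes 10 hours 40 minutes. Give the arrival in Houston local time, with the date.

Convert departure to UTC: 13:38 − 8:00 = 05:38 UTC on Jul 5.
Add 6 hours 25 minutes leg 1 → 12:03 UTC.
Add 6 hours and 2 minutes layover in Nordhavn → 18:05 UTC.
Add 10 hours 40 minutes leg 2 → 04:45 UTC (Jul 6).
Houston is UTC−5:00, so local arrival = 04:45 − 5:00 = 23:45 on Jul 5.

23:45 on July 5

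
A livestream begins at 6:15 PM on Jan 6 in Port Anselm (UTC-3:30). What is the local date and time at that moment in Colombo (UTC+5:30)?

3:15 AM on January 7

In UTC: 6:15 PM + 3:30 = 9:45 PM on Jan 6.
Colombo is UTC+5:30: 9:45 PM + 5:30 = 3:15 AM on Jan 7.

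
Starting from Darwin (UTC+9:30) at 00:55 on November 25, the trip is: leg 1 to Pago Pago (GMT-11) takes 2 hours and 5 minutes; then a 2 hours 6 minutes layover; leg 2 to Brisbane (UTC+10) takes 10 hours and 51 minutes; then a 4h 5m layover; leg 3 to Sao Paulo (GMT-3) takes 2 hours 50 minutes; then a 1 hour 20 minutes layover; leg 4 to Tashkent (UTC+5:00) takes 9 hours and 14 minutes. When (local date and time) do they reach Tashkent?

Convert departure to UTC: 00:55 − 9:30 = 15:25 UTC on Nov 24.
Add 2 hours and 5 minutes leg 1 → 17:30 UTC.
Add 2 hours and 6 minutes layover in Pago Pago → 19:36 UTC.
Add 10 hours 51 minutes leg 2 → 06:27 UTC (Nov 25).
Add 4 hours 5 minutes layover in Brisbane → 10:32 UTC.
Add 2 hours and 50 minutes leg 3 → 13:22 UTC.
Add 1 hour and 20 minutes layover in Sao Paulo → 14:42 UTC.
Add 9 hours 14 minutes leg 4 → 23:56 UTC.
Tashkent is UTC+5:00, so local arrival = 23:56 + 5:00 = 04:56 on Nov 26.

04:56 on Nov 26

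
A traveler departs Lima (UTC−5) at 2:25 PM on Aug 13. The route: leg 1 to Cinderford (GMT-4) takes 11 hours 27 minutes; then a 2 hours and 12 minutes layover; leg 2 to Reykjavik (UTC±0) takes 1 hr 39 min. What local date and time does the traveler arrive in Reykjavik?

10:43 AM on August 14

Convert departure to UTC: 2:25 PM + 5:00 = 7:25 PM UTC on Aug 13.
Add 11 hours and 27 minutes leg 1 → 6:52 AM UTC (Aug 14).
Add 2 hours and 12 minutes layover in Cinderford → 9:04 AM UTC.
Add 1 hour 39 minutes leg 2 → 10:43 AM UTC.
Reykjavik is UTC+0, so local arrival is the same: 10:43 AM on Aug 14.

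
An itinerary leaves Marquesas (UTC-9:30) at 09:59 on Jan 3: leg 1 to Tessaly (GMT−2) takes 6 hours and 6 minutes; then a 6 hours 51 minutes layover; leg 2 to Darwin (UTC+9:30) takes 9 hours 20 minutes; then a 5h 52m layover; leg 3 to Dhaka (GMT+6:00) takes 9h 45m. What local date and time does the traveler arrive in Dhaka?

15:23 on Jan 5

Convert departure to UTC: 09:59 + 9:30 = 19:29 UTC on Jan 3.
Add 6 hours and 6 minutes leg 1 → 01:35 UTC (Jan 4).
Add 6 hours 51 minutes layover in Tessaly → 08:26 UTC.
Add 9 hours 20 minutes leg 2 → 17:46 UTC.
Add 5 hours and 52 minutes layover in Darwin → 23:38 UTC.
Add 9 hours 45 minutes leg 3 → 09:23 UTC (Jan 5).
Dhaka is UTC+6:00, so local arrival = 09:23 + 6:00 = 15:23 on Jan 5.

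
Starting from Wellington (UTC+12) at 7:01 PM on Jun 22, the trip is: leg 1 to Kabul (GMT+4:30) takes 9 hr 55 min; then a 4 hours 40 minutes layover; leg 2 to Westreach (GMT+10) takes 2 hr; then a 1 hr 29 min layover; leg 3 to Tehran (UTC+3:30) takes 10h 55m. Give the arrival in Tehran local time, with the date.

3:30 PM on June 23

Convert departure to UTC: 7:01 PM − 12:00 = 7:01 AM UTC on Jun 22.
Add 9 hours and 55 minutes leg 1 → 4:56 PM UTC.
Add 4 hours 40 minutes layover in Kabul → 9:36 PM UTC.
Add 2 hours leg 2 → 11:36 PM UTC.
Add 1 hour and 29 minutes layover in Westreach → 1:05 AM UTC (Jun 23).
Add 10 hours 55 minutes leg 3 → 12:00 PM UTC.
Tehran is UTC+3:30, so local arrival = 12:00 PM + 3:30 = 3:30 PM on Jun 23.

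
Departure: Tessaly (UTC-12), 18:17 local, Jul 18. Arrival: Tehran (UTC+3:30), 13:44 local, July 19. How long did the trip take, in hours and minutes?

Departure in UTC: 18:17 + 12:00 = 06:17 on Jul 19.
Arrival in UTC: 13:44 − 3:30 = 10:14 on Jul 19.
Elapsed = 10:14 − 06:17 = 3 hours 57 minutes.

3 hours 57 minutes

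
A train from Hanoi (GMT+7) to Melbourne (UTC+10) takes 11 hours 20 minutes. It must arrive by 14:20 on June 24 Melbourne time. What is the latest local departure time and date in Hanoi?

00:00 on June 24

Target arrival in UTC: 14:20 − 10:00 = 04:20 on Jun 24.
Subtract 11 hours 20 minutes → departure 17:00 UTC on Jun 23.
Hanoi is UTC+7:00: 17:00 + 7:00 = 00:00 on Jun 24.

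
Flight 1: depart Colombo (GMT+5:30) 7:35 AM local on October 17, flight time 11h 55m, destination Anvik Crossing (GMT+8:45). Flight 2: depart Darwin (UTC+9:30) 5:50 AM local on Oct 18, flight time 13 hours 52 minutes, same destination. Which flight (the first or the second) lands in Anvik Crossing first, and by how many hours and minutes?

Flight 1 in UTC: 7:35 AM − 5:30 = 2:05 AM on Oct 17.
+11 hours and 55 minutes → arrive 2:00 PM UTC on Oct 17.
Flight 2 in UTC: 5:50 AM − 9:30 = 8:20 PM on Oct 17.
+13 hours 52 minutes → arrive 10:12 AM UTC on Oct 18.
Flight 1 lands earlier by 20 hours 12 minutes.

the first, by 20 hours 12 minutes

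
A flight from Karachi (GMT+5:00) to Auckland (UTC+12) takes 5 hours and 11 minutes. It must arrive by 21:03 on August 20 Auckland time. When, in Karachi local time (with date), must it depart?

Target arrival in UTC: 21:03 − 12:00 = 09:03 on Aug 20.
Subtract 5 hours and 11 minutes → departure 03:52 UTC on Aug 20.
Karachi is UTC+5:00: 03:52 + 5:00 = 08:52 on Aug 20.

08:52 on August 20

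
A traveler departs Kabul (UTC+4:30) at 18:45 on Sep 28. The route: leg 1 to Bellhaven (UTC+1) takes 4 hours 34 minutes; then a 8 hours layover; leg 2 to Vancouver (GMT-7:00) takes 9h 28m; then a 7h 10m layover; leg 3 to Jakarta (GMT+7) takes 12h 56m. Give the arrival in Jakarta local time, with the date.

15:23 on Sep 30

Convert departure to UTC: 18:45 − 4:30 = 14:15 UTC on Sep 28.
Add 4 hours and 34 minutes leg 1 → 18:49 UTC.
Add 8 hours layover in Bellhaven → 02:49 UTC (Sep 29).
Add 9 hours 28 minutes leg 2 → 12:17 UTC.
Add 7 hours and 10 minutes layover in Vancouver → 19:27 UTC.
Add 12 hours 56 minutes leg 3 → 08:23 UTC (Sep 30).
Jakarta is UTC+7:00, so local arrival = 08:23 + 7:00 = 15:23 on Sep 30.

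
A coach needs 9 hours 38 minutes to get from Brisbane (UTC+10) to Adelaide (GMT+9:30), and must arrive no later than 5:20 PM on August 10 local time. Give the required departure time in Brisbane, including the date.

Target arrival in UTC: 5:20 PM − 9:30 = 7:50 AM on Aug 10.
Subtract 9 hours and 38 minutes → departure 10:12 PM UTC on Aug 9.
Brisbane is UTC+10:00: 10:12 PM + 10:00 = 8:12 AM on Aug 10.

8:12 AM on August 10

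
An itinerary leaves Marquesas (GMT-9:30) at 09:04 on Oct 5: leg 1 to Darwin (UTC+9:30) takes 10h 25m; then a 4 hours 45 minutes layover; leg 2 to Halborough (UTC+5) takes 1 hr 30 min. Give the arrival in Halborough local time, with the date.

Convert departure to UTC: 09:04 + 9:30 = 18:34 UTC on Oct 5.
Add 10 hours 25 minutes leg 1 → 04:59 UTC (Oct 6).
Add 4 hours and 45 minutes layover in Darwin → 09:44 UTC.
Add 1 hour and 30 minutes leg 2 → 11:14 UTC.
Halborough is UTC+5:00, so local arrival = 11:14 + 5:00 = 16:14 on Oct 6.

16:14 on October 6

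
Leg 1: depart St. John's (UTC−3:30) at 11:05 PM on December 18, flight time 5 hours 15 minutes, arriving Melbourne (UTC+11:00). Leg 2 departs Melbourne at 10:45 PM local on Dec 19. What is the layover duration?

3 hours 55 minutes

Convert departure to UTC: 11:05 PM + 3:30 = 2:35 AM UTC on Dec 19.
Add 5 hours 15 minutes flight time → 7:50 AM UTC.
Melbourne is UTC+11:00, so local arrival = 7:50 AM + 11:00 = 6:50 PM on Dec 19.
Layover = 10:45 PM − 6:50 PM = 3 hours 55 minutes.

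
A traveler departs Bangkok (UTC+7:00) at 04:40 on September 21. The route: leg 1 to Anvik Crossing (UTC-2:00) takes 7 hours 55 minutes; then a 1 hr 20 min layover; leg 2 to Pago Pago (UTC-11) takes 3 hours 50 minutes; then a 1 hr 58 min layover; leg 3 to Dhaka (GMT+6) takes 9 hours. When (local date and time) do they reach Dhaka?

Convert departure to UTC: 04:40 − 7:00 = 21:40 UTC on Sep 20.
Add 7 hours and 55 minutes leg 1 → 05:35 UTC (Sep 21).
Add 1 hour and 20 minutes layover in Anvik Crossing → 06:55 UTC.
Add 3 hours 50 minutes leg 2 → 10:45 UTC.
Add 1 hour and 58 minutes layover in Pago Pago → 12:43 UTC.
Add 9 hours leg 3 → 21:43 UTC.
Dhaka is UTC+6:00, so local arrival = 21:43 + 6:00 = 03:43 on Sep 22.

03:43 on Sep 22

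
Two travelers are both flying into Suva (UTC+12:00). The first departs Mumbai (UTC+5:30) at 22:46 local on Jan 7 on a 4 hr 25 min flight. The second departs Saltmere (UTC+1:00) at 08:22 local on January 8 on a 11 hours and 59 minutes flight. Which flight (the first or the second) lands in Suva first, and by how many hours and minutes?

the first, by 21 hours 40 minutes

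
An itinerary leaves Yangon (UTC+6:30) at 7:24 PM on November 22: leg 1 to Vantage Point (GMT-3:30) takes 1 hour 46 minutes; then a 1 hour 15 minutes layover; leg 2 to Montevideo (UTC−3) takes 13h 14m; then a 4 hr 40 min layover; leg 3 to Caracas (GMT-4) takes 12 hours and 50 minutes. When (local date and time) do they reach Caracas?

6:39 PM on November 23

Convert departure to UTC: 7:24 PM − 6:30 = 12:54 PM UTC on Nov 22.
Add 1 hour 46 minutes leg 1 → 2:40 PM UTC.
Add 1 hour and 15 minutes layover in Vantage Point → 3:55 PM UTC.
Add 13 hours and 14 minutes leg 2 → 5:09 AM UTC (Nov 23).
Add 4 hours and 40 minutes layover in Montevideo → 9:49 AM UTC.
Add 12 hours 50 minutes leg 3 → 10:39 PM UTC.
Caracas is UTC−4:00, so local arrival = 10:39 PM − 4:00 = 6:39 PM on Nov 23.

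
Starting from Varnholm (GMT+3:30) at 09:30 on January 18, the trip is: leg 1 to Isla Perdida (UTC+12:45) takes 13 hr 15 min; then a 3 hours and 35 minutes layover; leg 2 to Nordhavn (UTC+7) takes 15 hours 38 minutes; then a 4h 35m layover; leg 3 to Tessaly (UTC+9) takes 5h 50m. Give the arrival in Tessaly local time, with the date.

09:53 on January 20

Convert departure to UTC: 09:30 − 3:30 = 06:00 UTC on Jan 18.
Add 13 hours and 15 minutes leg 1 → 19:15 UTC.
Add 3 hours and 35 minutes layover in Isla Perdida → 22:50 UTC.
Add 15 hours 38 minutes leg 2 → 14:28 UTC (Jan 19).
Add 4 hours 35 minutes layover in Nordhavn → 19:03 UTC.
Add 5 hours 50 minutes leg 3 → 00:53 UTC (Jan 20).
Tessaly is UTC+9:00, so local arrival = 00:53 + 9:00 = 09:53 on Jan 20.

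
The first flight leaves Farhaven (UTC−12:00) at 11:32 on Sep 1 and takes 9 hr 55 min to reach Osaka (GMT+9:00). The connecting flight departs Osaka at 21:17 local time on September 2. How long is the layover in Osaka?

Convert departure to UTC: 11:32 + 12:00 = 23:32 UTC on Sep 1.
Add 9 hours and 55 minutes flight time → 09:27 UTC (Sep 2).
Osaka is UTC+9:00, so local arrival = 09:27 + 9:00 = 18:27 on Sep 2.
Layover = 21:17 − 18:27 = 2 hours 50 minutes.

2 hours 50 minutes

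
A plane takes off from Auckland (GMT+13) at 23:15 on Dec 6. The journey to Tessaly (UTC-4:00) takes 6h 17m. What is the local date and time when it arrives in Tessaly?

12:32 on December 6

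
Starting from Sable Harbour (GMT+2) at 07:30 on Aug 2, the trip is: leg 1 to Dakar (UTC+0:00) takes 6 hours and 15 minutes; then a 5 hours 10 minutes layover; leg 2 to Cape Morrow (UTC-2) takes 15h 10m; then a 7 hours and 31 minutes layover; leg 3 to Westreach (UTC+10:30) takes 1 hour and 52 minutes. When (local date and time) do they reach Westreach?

03:58 on August 4

Convert departure to UTC: 07:30 − 2:00 = 05:30 UTC on Aug 2.
Add 6 hours and 15 minutes leg 1 → 11:45 UTC.
Add 5 hours 10 minutes layover in Dakar → 16:55 UTC.
Add 15 hours 10 minutes leg 2 → 08:05 UTC (Aug 3).
Add 7 hours 31 minutes layover in Cape Morrow → 15:36 UTC.
Add 1 hour 52 minutes leg 3 → 17:28 UTC.
Westreach is UTC+10:30, so local arrival = 17:28 + 10:30 = 03:58 on Aug 4.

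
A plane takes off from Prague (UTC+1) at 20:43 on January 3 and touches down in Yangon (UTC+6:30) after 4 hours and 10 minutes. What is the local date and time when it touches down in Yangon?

06:23 on January 4

Convert departure to UTC: 20:43 − 1:00 = 19:43 UTC on Jan 3.
Add 4 hours and 10 minutes travel time → 23:53 UTC.
Yangon is UTC+6:30, so local arrival = 23:53 + 6:30 = 06:23 on Jan 4.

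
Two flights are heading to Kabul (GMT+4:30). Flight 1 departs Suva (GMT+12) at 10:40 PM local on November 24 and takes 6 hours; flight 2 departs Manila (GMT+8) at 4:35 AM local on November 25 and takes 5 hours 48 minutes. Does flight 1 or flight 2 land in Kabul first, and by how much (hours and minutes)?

the first, by 9 hours 43 minutes

Flight 1 in UTC: 10:40 PM − 12:00 = 10:40 AM on Nov 24.
+6 hours → arrive 4:40 PM UTC on Nov 24.
Flight 2 in UTC: 4:35 AM − 8:00 = 8:35 PM on Nov 24.
+5 hours 48 minutes → arrive 2:23 AM UTC on Nov 25.
Flight 1 lands earlier by 9 hours 43 minutes.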